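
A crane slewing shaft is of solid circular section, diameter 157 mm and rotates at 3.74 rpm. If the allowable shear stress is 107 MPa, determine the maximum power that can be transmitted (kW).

J = πd⁴/32 = π(0.157)⁴/32 = 5.965×10^-5 m⁴.
T_max = τ_allow·J/r = 1.07×10^8 × 5.965×10^-5 / 0.0785 = 81300 N·m.
ω = 2π·3.74/60 = 0.3917 rad/s, so P_max = T_max·ω = 3.184×10^4 W.

31.8 kW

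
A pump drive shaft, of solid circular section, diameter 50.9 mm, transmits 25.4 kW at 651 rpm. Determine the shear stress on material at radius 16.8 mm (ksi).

ω = 2π·651/60 = 68.17 rad/s, so T = P/ω = 25.4×10³ / 68.17 = 372.6 N·m.
J = πd⁴/32 = π(0.0509)⁴/32 = 6.590×10^-7 m⁴.
Shear stress varies linearly with radius: τ = T·r/J = 372.6 × 0.0168 / 6.590×10^-7 = 9.499×10^6 Pa.

1.38 ksi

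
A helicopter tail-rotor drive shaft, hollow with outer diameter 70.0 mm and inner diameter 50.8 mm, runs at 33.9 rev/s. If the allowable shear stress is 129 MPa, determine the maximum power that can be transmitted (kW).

1340 kW

J = π(d_o⁴ − d_i⁴)/32 = π(0.0700⁴ − 0.0508⁴)/32 = 1.703×10^-6 m⁴.
T_max = τ_allow·J/r = 1.29×10^8 × 1.703×10^-6 / 0.0350 = 6278 N·m.
ω = 2π·33.9 = 213.0 rad/s, so P_max = T_max·ω = 1.337×10^6 W.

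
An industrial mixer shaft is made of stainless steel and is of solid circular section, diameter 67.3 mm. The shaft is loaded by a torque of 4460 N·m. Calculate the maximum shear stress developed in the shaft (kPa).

J = πd⁴/32 = π(0.0673)⁴/32 = 2.014×10^-6 m⁴.
τ_max = T·r/J = 4460 × 0.0336 / 2.014×10^-6 = 7.452×10^7 Pa.

74500 kPa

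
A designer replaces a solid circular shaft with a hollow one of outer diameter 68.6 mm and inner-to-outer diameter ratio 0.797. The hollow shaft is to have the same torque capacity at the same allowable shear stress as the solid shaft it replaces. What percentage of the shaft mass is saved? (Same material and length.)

Equal τ_max and T ⇒ the solid shaft needs d_s³ = d_o³(1−k⁴), so d_s = 68.6·(1−0.797⁴)^(1/3) = 57.75 mm.
Area ratio A_h/A_s = d_o²(1−k²)/d_s² = (1−k²)/(1−k⁴)^(2/3) = 0.5148.
Mass saving = 1 − 0.5148 = 48.5 %.

48.5 %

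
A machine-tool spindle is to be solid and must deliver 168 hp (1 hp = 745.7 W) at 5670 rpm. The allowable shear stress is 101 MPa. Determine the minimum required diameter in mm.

ω = 2π·5670/60 = 593.8 rad/s, so T = P/ω = 168×745.7 / 593.8 = 211.0 N·m.
For a solid shaft τ_max = 16T/(πd³), so d = (16T/(π τ_allow))^(1/3) = (16·211.0/(π·1.01×10^8))^(1/3) = 0.02199 m.

22.0 mm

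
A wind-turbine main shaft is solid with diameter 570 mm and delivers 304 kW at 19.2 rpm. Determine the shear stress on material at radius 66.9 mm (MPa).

ω = 2π·19.2/60 = 2.011 rad/s, so T = P/ω = 304×10³ / 2.011 = 151200 N·m.
J = πd⁴/32 = π(0.570)⁴/32 = 0.01036 m⁴.
Shear stress varies linearly with radius: τ = T·r/J = 151200 × 0.0669 / 0.01036 = 9.760×10^5 Pa.

0.976 MPa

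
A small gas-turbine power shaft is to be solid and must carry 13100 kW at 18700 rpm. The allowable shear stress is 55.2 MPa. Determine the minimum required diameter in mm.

85.1 mm

ω = 2π·18700/60 = 1958 rad/s, so T = P/ω = 13100×10³ / 1958 = 6690 N·m.
For a solid shaft τ_max = 16T/(πd³), so d = (16T/(π τ_allow))^(1/3) = (16·6690/(π·5.52×10^7))^(1/3) = 0.08514 m.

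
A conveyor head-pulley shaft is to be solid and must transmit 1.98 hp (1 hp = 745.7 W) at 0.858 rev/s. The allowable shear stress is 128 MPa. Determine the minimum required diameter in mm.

ω = 2π·0.858 = 5.391 rad/s, so T = P/ω = 1.98×745.7 / 5.391 = 273.9 N·m.
For a solid shaft τ_max = 16T/(πd³), so d = (16T/(π τ_allow))^(1/3) = (16·273.9/(π·1.28×10^8))^(1/3) = 0.02217 m.

22.2 mm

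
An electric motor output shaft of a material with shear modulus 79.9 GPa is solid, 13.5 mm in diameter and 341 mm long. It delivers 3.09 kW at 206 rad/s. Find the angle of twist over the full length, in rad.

ω = 206 rad/s, so T = P/ω = 3.09×10³ / 206.0 = 15.00 N·m.
J = πd⁴/32 = π(0.0135)⁴/32 = 3.261×10^-9 m⁴.
θ = T·L/(G·J) = 15.00 × 0.341 / (79.9×10⁹ × 3.261×10^-9) = 0.01963 rad.

0.0196 rad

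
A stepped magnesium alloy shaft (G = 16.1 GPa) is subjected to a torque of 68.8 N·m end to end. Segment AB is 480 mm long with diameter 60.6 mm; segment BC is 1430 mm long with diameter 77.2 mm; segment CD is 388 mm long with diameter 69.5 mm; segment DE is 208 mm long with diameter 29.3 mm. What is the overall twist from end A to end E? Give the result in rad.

J_AB = π(0.0606)⁴/32 = 1.32×10^-6 m⁴; J_BC = π(0.0772)⁴/32 = 3.49×10^-6 m⁴; J_CD = π(0.0695)⁴/32 = 2.29×10^-6 m⁴; J_DE = π(0.0293)⁴/32 = 7.24×10^-8 m⁴.
θ = (T/G)·Σ L_i/J_i = (68.80/16.1×10⁹)·(0.480/1.32×10^-6 + 1.43/3.49×10^-6 + 0.388/2.29×10^-6 + 0.208/7.24×10^-8) = 0.01631 rad.

0.0163 rad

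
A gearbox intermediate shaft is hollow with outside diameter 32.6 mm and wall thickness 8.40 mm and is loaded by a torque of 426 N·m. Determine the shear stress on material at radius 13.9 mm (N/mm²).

56.5 N/mm²

J = π(d_o⁴ − d_i⁴)/32 = π(0.0326⁴ − 0.0158⁴)/32 = 1.048×10^-7 m⁴.
Shear stress varies linearly with radius: τ = T·r/J = 426.0 × 0.0139 / 1.048×10^-7 = 5.652×10^7 Pa.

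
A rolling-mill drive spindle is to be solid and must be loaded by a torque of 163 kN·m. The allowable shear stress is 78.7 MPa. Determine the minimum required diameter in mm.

219 mm

For a solid shaft τ_max = 16T/(πd³), so d = (16T/(π τ_allow))^(1/3) = (16·163000/(π·7.87×10^7))^(1/3) = 0.2193 m.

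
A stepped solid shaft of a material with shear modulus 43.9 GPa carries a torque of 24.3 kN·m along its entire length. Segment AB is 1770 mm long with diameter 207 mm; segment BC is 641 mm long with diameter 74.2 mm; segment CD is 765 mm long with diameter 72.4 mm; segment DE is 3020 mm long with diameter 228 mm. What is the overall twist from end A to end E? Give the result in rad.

J_AB = π(0.207)⁴/32 = 1.80×10^-4 m⁴; J_BC = π(0.0742)⁴/32 = 2.98×10^-6 m⁴; J_CD = π(0.0724)⁴/32 = 2.70×10^-6 m⁴; J_DE = π(0.228)⁴/32 = 2.65×10^-4 m⁴.
θ = (T/G)·Σ L_i/J_i = (24300/43.9×10⁹)·(1.77/1.80×10^-4 + 0.641/2.98×10^-6 + 0.765/2.70×10^-6 + 3.02/2.65×10^-4) = 0.2879 rad.

0.288 rad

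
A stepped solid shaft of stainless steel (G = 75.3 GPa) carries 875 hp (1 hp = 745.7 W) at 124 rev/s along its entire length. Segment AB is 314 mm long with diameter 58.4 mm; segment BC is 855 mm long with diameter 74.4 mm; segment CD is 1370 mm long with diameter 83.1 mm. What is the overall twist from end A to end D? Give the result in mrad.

9.47 mrad

ω = 2π·124 = 779.1 rad/s, so T = P/ω = 875×745.7 / 779.1 = 837.5 N·m.
J_AB = π(0.0584)⁴/32 = 1.14×10^-6 m⁴; J_BC = π(0.0744)⁴/32 = 3.01×10^-6 m⁴; J_CD = π(0.0831)⁴/32 = 4.68×10^-6 m⁴.
θ = (T/G)·Σ L_i/J_i = (837.5/75.3×10⁹)·(0.314/1.14×10^-6 + 0.855/3.01×10^-6 + 1.37/4.68×10^-6) = 9.474×10^-3 rad.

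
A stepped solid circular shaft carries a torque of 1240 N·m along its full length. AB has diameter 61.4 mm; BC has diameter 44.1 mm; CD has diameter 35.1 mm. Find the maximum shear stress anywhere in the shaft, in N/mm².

Under the same torque, τ_max = 16T/(πd³) is largest where d is smallest — segment CD (d = 35.1 mm).
τ_max = 16·1240/(π·(0.0351)³) = 1.460×10^8 Pa.

146 N/mm²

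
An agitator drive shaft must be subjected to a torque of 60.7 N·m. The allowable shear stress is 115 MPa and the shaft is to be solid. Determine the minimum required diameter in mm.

13.9 mm

For a solid shaft τ_max = 16T/(πd³), so d = (16T/(π τ_allow))^(1/3) = (16·60.70/(π·1.15×10^8))^(1/3) = 0.01390 m.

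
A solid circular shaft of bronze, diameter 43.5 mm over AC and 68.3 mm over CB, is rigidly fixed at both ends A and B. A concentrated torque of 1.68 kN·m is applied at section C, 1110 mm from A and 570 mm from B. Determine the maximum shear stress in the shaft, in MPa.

24.8 MPa

Compatibility: T_A·a/J_AC = T_B·b/J_CB with T_A + T_B = T₀.
J_AC = 3.52×10^-7 m⁴, J_CB = 2.14×10^-6 m⁴, so T_A = T₀·(J_AC/a)/((J_AC/a)+(J_CB/b)) = 130.9 N·m, T_B = 1549 N·m.
τ in each portion: τ_AC = 8.10×10^6 Pa, τ_CB = 2.48×10^7 Pa; maximum is in CB.
τ_max = T_CB·r/J = 1549·0.0341/2.14×10^-6 = 2.476×10^7 Pa.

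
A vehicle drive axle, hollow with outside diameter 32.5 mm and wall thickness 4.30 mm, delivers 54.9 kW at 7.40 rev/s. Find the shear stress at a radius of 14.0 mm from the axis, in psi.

30900 psi

ω = 2π·7.40 = 46.50 rad/s, so T = P/ω = 54.9×10³ / 46.50 = 1181 N·m.
J = π(d_o⁴ − d_i⁴)/32 = π(0.0325⁴ − 0.0239⁴)/32 = 7.750×10^-8 m⁴.
Shear stress varies linearly with radius: τ = T·r/J = 1181 × 0.0140 / 7.750×10^-8 = 2.133×10^8 Pa.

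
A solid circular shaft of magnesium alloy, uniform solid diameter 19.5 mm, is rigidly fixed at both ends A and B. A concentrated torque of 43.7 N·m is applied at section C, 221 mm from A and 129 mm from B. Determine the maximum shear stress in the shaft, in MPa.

With uniform GJ and both ends fixed, compatibility θ_AC = θ_CB gives T_A·a = T_B·b, together with T_A + T_B = T₀.
T_A = T₀·b/(a+b) = 43.70·129/350.0 = 16.11 N·m; T_B = 27.59 N·m.
τ in each portion: τ_AC = 1.11×10^7 Pa, τ_CB = 1.90×10^7 Pa; maximum is in CB.
τ_max = T_CB·r/J = 27.59·0.00975/1.42×10^-8 = 1.895×10^7 Pa.

19.0 MPa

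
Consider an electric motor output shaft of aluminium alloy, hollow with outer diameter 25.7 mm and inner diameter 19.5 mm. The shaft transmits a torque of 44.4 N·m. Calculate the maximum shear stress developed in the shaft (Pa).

J = π(d_o⁴ − d_i⁴)/32 = π(0.0257⁴ − 0.0195⁴)/32 = 2.863×10^-8 m⁴.
τ_max = T·r/J = 44.40 × 0.0129 / 2.863×10^-8 = 1.993×10^7 Pa.

1.99e7 Pa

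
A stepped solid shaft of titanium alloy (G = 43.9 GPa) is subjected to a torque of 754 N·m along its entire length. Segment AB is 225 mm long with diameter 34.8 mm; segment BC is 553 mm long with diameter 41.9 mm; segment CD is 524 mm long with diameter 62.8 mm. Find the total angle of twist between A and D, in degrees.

3.67°

J_AB = π(0.0348)⁴/32 = 1.44×10^-7 m⁴; J_BC = π(0.0419)⁴/32 = 3.03×10^-7 m⁴; J_CD = π(0.0628)⁴/32 = 1.53×10^-6 m⁴.
θ = (T/G)·Σ L_i/J_i = (754.0/43.9×10⁹)·(0.225/1.44×10^-7 + 0.553/3.03×10^-7 + 0.524/1.53×10^-6) = 0.06412 rad.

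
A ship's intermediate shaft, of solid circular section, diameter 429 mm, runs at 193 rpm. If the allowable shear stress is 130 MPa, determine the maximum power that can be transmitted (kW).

40700 kW

J = πd⁴/32 = π(0.429)⁴/32 = 3.325×10^-3 m⁴.
T_max = τ_allow·J/r = 1.30×10^8 × 3.325×10^-3 / 0.214 = 2.015e6 N·m.
ω = 2π·193/60 = 20.21 rad/s, so P_max = T_max·ω = 4.073×10^7 W.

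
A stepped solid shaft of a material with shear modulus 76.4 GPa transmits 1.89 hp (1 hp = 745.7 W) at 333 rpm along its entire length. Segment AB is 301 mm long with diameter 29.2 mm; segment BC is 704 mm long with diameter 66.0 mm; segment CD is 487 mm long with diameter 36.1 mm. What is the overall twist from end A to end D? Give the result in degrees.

0.228°

ω = 2π·333/60 = 34.87 rad/s, so T = P/ω = 1.89×745.7 / 34.87 = 40.42 N·m.
J_AB = π(0.0292)⁴/32 = 7.14×10^-8 m⁴; J_BC = π(0.0660)⁴/32 = 1.86×10^-6 m⁴; J_CD = π(0.0361)⁴/32 = 1.67×10^-7 m⁴.
θ = (T/G)·Σ L_i/J_i = (40.42/76.4×10⁹)·(0.301/7.14×10^-8 + 0.704/1.86×10^-6 + 0.487/1.67×10^-7) = 3.976×10^-3 rad.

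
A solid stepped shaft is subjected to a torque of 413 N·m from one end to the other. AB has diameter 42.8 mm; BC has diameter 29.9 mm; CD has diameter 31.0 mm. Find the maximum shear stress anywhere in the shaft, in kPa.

Under the same torque, τ_max = 16T/(πd³) is largest where d is smallest — segment BC (d = 29.9 mm).
τ_max = 16·413.0/(π·(0.0299)³) = 7.869×10^7 Pa.

78700 kPa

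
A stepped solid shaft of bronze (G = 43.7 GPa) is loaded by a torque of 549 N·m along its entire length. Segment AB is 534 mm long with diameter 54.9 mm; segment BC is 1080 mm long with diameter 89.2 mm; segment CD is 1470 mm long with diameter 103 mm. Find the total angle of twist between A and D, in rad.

J_AB = π(0.0549)⁴/32 = 8.92×10^-7 m⁴; J_BC = π(0.0892)⁴/32 = 6.22×10^-6 m⁴; J_CD = π(0.103)⁴/32 = 1.10×10^-5 m⁴.
θ = (T/G)·Σ L_i/J_i = (549.0/43.7×10⁹)·(0.534/8.92×10^-7 + 1.08/6.22×10^-6 + 1.47/1.10×10^-5) = 0.01138 rad.

0.0114 rad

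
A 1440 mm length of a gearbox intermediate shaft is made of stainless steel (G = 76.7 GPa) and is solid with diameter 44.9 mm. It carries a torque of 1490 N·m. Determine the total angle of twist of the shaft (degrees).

4.02°

J = πd⁴/32 = π(0.0449)⁴/32 = 3.990×10^-7 m⁴.
θ = T·L/(G·J) = 1490 × 1.44 / (76.7×10⁹ × 3.990×10^-7) = 0.07011 rad.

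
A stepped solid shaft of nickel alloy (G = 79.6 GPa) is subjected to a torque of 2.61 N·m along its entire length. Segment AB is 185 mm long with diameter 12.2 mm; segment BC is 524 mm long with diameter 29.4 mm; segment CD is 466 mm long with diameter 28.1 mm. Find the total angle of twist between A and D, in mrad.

3.27 mrad

J_AB = π(0.0122)⁴/32 = 2.17×10^-9 m⁴; J_BC = π(0.0294)⁴/32 = 7.33×10^-8 m⁴; J_CD = π(0.0281)⁴/32 = 6.12×10^-8 m⁴.
θ = (T/G)·Σ L_i/J_i = (2.610/79.6×10⁹)·(0.185/2.17×10^-9 + 0.524/7.33×10^-8 + 0.466/6.12×10^-8) = 3.273×10^-3 rad.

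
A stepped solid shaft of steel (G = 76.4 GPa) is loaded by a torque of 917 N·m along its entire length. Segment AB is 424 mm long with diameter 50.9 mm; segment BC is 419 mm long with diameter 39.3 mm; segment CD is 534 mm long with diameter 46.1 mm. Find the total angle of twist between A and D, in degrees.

J_AB = π(0.0509)⁴/32 = 6.59×10^-7 m⁴; J_BC = π(0.0393)⁴/32 = 2.34×10^-7 m⁴; J_CD = π(0.0461)⁴/32 = 4.43×10^-7 m⁴.
θ = (T/G)·Σ L_i/J_i = (917.0/76.4×10⁹)·(0.424/6.59×10^-7 + 0.419/2.34×10^-7 + 0.534/4.43×10^-7) = 0.04365 rad.

2.50°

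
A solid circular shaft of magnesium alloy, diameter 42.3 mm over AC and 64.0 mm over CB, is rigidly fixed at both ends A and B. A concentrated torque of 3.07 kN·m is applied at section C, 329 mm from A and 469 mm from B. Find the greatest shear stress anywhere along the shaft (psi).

Compatibility: T_A·a/J_AC = T_B·b/J_CB with T_A + T_B = T₀.
J_AC = 3.14×10^-7 m⁴, J_CB = 1.65×10^-6 m⁴, so T_A = T₀·(J_AC/a)/((J_AC/a)+(J_CB/b)) = 656.5 N·m, T_B = 2413 N·m.
τ in each portion: τ_AC = 4.42×10^7 Pa, τ_CB = 4.69×10^7 Pa; maximum is in CB.
τ_max = T_CB·r/J = 2413·0.0320/1.65×10^-6 = 4.689×10^7 Pa.

6800 psi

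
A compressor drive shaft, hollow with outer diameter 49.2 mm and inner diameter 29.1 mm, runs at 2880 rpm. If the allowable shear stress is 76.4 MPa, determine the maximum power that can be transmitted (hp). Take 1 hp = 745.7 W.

J = π(d_o⁴ − d_i⁴)/32 = π(0.0492⁴ − 0.0291⁴)/32 = 5.049×10^-7 m⁴.
T_max = τ_allow·J/r = 7.64×10^7 × 5.049×10^-7 / 0.0246 = 1568 N·m.
ω = 2π·2880/60 = 301.6 rad/s, so P_max = T_max·ω = 4.729×10^5 W.

634 hp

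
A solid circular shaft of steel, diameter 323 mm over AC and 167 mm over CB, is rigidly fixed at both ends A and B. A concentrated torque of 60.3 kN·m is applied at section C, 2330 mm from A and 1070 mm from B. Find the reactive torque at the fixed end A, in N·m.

52200 N·m

Compatibility: T_A·a/J_AC = T_B·b/J_CB with T_A + T_B = T₀.
J_AC = 1.07×10^-3 m⁴, J_CB = 7.64×10^-5 m⁴, so T_A = T₀·(J_AC/a)/((J_AC/a)+(J_CB/b)) = 52180 N·m, T_B = 8120 N·m.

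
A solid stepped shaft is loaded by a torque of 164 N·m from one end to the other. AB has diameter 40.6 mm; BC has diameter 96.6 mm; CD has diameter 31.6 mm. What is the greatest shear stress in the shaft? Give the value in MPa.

26.5 MPa

Under the same torque, τ_max = 16T/(πd³) is largest where d is smallest — segment CD (d = 31.6 mm).
τ_max = 16·164.0/(π·(0.0316)³) = 2.647×10^7 Pa.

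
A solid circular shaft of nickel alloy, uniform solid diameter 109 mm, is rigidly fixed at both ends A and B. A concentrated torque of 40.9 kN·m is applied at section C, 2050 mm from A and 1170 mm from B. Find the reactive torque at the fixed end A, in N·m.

14900 N·m

With uniform GJ and both ends fixed, compatibility θ_AC = θ_CB gives T_A·a = T_B·b, together with T_A + T_B = T₀.
T_A = T₀·b/(a+b) = 40900·1170/3220 = 14860 N·m; T_B = 26040 N·m.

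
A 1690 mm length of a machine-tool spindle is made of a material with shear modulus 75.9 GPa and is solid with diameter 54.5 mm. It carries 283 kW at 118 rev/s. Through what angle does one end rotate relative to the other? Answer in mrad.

9.81 mrad

ω = 2π·118 = 741.4 rad/s, so T = P/ω = 283×10³ / 741.4 = 381.7 N·m.
J = πd⁴/32 = π(0.0545)⁴/32 = 8.661×10^-7 m⁴.
θ = T·L/(G·J) = 381.7 × 1.69 / (75.9×10⁹ × 8.661×10^-7) = 9.813×10^-3 rad.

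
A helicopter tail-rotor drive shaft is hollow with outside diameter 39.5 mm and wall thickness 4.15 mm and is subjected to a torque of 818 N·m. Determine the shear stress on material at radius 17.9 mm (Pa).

J = π(d_o⁴ − d_i⁴)/32 = π(0.0395⁴ − 0.0312⁴)/32 = 1.460×10^-7 m⁴.
Shear stress varies linearly with radius: τ = T·r/J = 818.0 × 0.0179 / 1.460×10^-7 = 1.003×10^8 Pa.

1.00e8 Pa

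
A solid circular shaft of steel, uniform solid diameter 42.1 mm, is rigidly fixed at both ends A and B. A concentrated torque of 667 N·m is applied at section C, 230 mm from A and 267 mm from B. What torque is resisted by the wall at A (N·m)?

With uniform GJ and both ends fixed, compatibility θ_AC = θ_CB gives T_A·a = T_B·b, together with T_A + T_B = T₀.
T_A = T₀·b/(a+b) = 667.0·267/497.0 = 358.3 N·m; T_B = 308.7 N·m.

358 N·m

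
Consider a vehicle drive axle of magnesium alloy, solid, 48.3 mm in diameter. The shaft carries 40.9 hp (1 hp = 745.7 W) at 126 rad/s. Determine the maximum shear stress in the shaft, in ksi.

1.59 ksi

ω = 126 rad/s, so T = P/ω = 40.9×745.7 / 126.0 = 242.1 N·m.
J = πd⁴/32 = π(0.0483)⁴/32 = 5.343×10^-7 m⁴.
τ_max = T·r/J = 242.1 × 0.0241 / 5.343×10^-7 = 1.094×10^7 Pa.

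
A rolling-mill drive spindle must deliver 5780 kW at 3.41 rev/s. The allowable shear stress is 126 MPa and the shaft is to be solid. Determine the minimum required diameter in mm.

ω = 2π·3.41 = 21.43 rad/s, so T = P/ω = 5780×10³ / 21.43 = 269800 N·m.
For a solid shaft τ_max = 16T/(πd³), so d = (16T/(π τ_allow))^(1/3) = (16·269800/(π·1.26×10^8))^(1/3) = 0.2218 m.

222 mm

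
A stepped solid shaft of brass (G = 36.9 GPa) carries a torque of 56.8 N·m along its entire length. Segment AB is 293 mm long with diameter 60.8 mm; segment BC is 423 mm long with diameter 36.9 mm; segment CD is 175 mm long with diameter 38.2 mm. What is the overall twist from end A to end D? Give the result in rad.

J_AB = π(0.0608)⁴/32 = 1.34×10^-6 m⁴; J_BC = π(0.0369)⁴/32 = 1.82×10^-7 m⁴; J_CD = π(0.0382)⁴/32 = 2.09×10^-7 m⁴.
θ = (T/G)·Σ L_i/J_i = (56.80/36.9×10⁹)·(0.293/1.34×10^-6 + 0.423/1.82×10^-7 + 0.175/2.09×10^-7) = 5.202×10^-3 rad.

0.00520 rad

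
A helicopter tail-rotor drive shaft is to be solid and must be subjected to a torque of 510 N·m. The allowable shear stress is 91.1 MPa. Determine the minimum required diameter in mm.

30.5 mm

For a solid shaft τ_max = 16T/(πd³), so d = (16T/(π τ_allow))^(1/3) = (16·510.0/(π·9.11×10^7))^(1/3) = 0.03055 m.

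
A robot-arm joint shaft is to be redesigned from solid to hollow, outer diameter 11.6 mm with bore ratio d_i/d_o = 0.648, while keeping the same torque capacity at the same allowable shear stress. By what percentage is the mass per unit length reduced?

34.0 %

Equal τ_max and T ⇒ the solid shaft needs d_s³ = d_o³(1−k⁴), so d_s = 11.6·(1−0.648⁴)^(1/3) = 10.87 mm.
Area ratio A_h/A_s = d_o²(1−k²)/d_s² = (1−k²)/(1−k⁴)^(2/3) = 0.6602.
Mass saving = 1 − 0.6602 = 34.0 %.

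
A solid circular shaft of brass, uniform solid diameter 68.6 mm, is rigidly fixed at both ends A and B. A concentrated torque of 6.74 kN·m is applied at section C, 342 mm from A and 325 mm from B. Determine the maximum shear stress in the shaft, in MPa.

With uniform GJ and both ends fixed, compatibility θ_AC = θ_CB gives T_A·a = T_B·b, together with T_A + T_B = T₀.
T_A = T₀·b/(a+b) = 6740·325/667.0 = 3284 N·m; T_B = 3456 N·m.
τ in each portion: τ_AC = 5.18×10^7 Pa, τ_CB = 5.45×10^7 Pa; maximum is in CB.
τ_max = T_CB·r/J = 3456·0.0343/2.17×10^-6 = 5.452×10^7 Pa.

54.5 MPa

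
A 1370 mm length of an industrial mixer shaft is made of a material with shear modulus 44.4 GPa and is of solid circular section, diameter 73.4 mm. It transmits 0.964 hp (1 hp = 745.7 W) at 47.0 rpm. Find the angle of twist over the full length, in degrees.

ω = 2π·47.0/60 = 4.922 rad/s, so T = P/ω = 0.964×745.7 / 4.922 = 146.1 N·m.
J = πd⁴/32 = π(0.0734)⁴/32 = 2.850×10^-6 m⁴.
θ = T·L/(G·J) = 146.1 × 1.37 / (44.4×10⁹ × 2.850×10^-6) = 1.581×10^-3 rad.

0.0906°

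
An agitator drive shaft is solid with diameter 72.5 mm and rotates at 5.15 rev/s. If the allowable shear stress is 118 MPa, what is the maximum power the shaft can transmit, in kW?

J = πd⁴/32 = π(0.0725)⁴/32 = 2.712×10^-6 m⁴.
T_max = τ_allow·J/r = 1.18×10^8 × 2.712×10^-6 / 0.0362 = 8829 N·m.
ω = 2π·5.15 = 32.36 rad/s, so P_max = T_max·ω = 2.857×10^5 W.

286 kW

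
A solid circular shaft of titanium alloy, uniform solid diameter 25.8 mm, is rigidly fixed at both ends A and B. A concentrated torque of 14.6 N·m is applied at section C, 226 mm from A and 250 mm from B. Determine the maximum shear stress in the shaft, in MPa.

2.27 MPa

With uniform GJ and both ends fixed, compatibility θ_AC = θ_CB gives T_A·a = T_B·b, together with T_A + T_B = T₀.
T_A = T₀·b/(a+b) = 14.60·250/476.0 = 7.668 N·m; T_B = 6.932 N·m.
τ in each portion: τ_AC = 2.27×10^6 Pa, τ_CB = 2.06×10^6 Pa; maximum is in AC.
τ_max = T_AC·r/J = 7.668·0.0129/4.35×10^-8 = 2.274×10^6 Pa.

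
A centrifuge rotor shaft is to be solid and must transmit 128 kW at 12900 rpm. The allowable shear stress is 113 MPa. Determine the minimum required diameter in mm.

ω = 2π·12900/60 = 1351 rad/s, so T = P/ω = 128×10³ / 1351 = 94.75 N·m.
For a solid shaft τ_max = 16T/(πd³), so d = (16T/(π τ_allow))^(1/3) = (16·94.75/(π·1.13×10^8))^(1/3) = 0.01622 m.

16.2 mm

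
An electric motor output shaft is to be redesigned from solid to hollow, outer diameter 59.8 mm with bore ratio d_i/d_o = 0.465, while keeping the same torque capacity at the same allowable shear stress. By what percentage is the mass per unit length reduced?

Equal τ_max and T ⇒ the solid shaft needs d_s³ = d_o³(1−k⁴), so d_s = 59.8·(1−0.465⁴)^(1/3) = 58.85 mm.
Area ratio A_h/A_s = d_o²(1−k²)/d_s² = (1−k²)/(1−k⁴)^(2/3) = 0.8092.
Mass saving = 1 − 0.8092 = 19.1 %.

19.1 %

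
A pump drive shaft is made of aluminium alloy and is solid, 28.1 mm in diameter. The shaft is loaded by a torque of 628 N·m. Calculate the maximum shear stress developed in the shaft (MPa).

J = πd⁴/32 = π(0.0281)⁴/32 = 6.121×10^-8 m⁴.
τ_max = T·r/J = 628.0 × 0.0140 / 6.121×10^-8 = 1.441×10^8 Pa.

144 MPa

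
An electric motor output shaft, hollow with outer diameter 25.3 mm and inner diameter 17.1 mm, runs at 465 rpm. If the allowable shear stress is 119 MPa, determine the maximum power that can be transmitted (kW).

14.6 kW

J = π(d_o⁴ − d_i⁴)/32 = π(0.0253⁴ − 0.0171⁴)/32 = 3.183×10^-8 m⁴.
T_max = τ_allow·J/r = 1.19×10^8 × 3.183×10^-8 / 0.0126 = 299.4 N·m.
ω = 2π·465/60 = 48.69 rad/s, so P_max = T_max·ω = 1.458×10^4 W.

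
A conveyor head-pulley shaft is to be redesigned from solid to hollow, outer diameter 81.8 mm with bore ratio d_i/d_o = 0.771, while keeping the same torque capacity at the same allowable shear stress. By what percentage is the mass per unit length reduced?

Equal τ_max and T ⇒ the solid shaft needs d_s³ = d_o³(1−k⁴), so d_s = 81.8·(1−0.771⁴)^(1/3) = 70.74 mm.
Area ratio A_h/A_s = d_o²(1−k²)/d_s² = (1−k²)/(1−k⁴)^(2/3) = 0.5423.
Mass saving = 1 − 0.5423 = 45.8 %.

45.8 %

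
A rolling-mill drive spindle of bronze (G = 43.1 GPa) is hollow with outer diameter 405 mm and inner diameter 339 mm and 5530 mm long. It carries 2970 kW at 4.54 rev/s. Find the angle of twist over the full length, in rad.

ω = 2π·4.54 = 28.53 rad/s, so T = P/ω = 2970×10³ / 28.53 = 104100 N·m.
J = π(d_o⁴ − d_i⁴)/32 = π(0.405⁴ − 0.339⁴)/32 = 1.345×10^-3 m⁴.
θ = T·L/(G·J) = 104100 × 5.53 / (43.1×10⁹ × 1.345×10^-3) = 9.934×10^-3 rad.

0.00993 rad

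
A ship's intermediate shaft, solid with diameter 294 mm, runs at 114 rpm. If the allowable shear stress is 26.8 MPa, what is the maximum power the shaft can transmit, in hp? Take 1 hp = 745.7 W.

2140 hp

J = πd⁴/32 = π(0.294)⁴/32 = 7.335×10^-4 m⁴.
T_max = τ_allow·J/r = 2.68×10^7 × 7.335×10^-4 / 0.147 = 133700 N·m.
ω = 2π·114/60 = 11.94 rad/s, so P_max = T_max·ω = 1.596×10^6 W.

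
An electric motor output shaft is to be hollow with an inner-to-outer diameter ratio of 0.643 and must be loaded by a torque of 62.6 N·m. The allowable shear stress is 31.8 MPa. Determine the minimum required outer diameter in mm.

23.0 mm

For a hollow shaft with d_i/d_o = 0.643: τ_max = 16T/(π d_o³ (1−k⁴)), so d_o = [16T/(π τ_allow (1−k⁴))]^(1/3) = [16·62.60/(π·3.18×10^7·0.8291)]^(1/3) = 0.02295 m.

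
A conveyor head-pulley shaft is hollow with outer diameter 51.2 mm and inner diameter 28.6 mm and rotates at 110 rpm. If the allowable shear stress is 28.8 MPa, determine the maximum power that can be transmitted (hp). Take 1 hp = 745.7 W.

10.6 hp

J = π(d_o⁴ − d_i⁴)/32 = π(0.0512⁴ − 0.0286⁴)/32 = 6.090×10^-7 m⁴.
T_max = τ_allow·J/r = 2.88×10^7 × 6.090×10^-7 / 0.0256 = 685.1 N·m.
ω = 2π·110/60 = 11.52 rad/s, so P_max = T_max·ω = 7892 W.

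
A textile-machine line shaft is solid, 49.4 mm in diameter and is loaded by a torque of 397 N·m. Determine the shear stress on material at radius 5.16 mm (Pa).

J = πd⁴/32 = π(0.0494)⁴/32 = 5.847×10^-7 m⁴.
Shear stress varies linearly with radius: τ = T·r/J = 397.0 × 0.00516 / 5.847×10^-7 = 3.504×10^6 Pa.

3.50e6 Pa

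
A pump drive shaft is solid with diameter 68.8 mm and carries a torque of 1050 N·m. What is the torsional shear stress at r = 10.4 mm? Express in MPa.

4.96 MPa

J = πd⁴/32 = π(0.0688)⁴/32 = 2.200×10^-6 m⁴.
Shear stress varies linearly with radius: τ = T·r/J = 1050 × 0.0104 / 2.200×10^-6 = 4.964×10^6 Pa.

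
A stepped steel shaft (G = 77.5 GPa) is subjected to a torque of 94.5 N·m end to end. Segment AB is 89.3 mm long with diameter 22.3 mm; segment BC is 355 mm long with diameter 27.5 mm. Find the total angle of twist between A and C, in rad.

J_AB = π(0.0223)⁴/32 = 2.43×10^-8 m⁴; J_BC = π(0.0275)⁴/32 = 5.61×10^-8 m⁴.
θ = (T/G)·Σ L_i/J_i = (94.50/77.5×10⁹)·(0.0893/2.43×10^-8 + 0.355/5.61×10^-8) = 0.01219 rad.

0.0122 rad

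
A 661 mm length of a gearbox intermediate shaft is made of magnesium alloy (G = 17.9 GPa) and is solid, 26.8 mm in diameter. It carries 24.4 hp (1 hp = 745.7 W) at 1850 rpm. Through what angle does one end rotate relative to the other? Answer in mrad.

68.5 mrad

ω = 2π·1850/60 = 193.7 rad/s, so T = P/ω = 24.4×745.7 / 193.7 = 93.92 N·m.
J = πd⁴/32 = π(0.0268)⁴/32 = 5.065×10^-8 m⁴.
θ = T·L/(G·J) = 93.92 × 0.661 / (17.9×10⁹ × 5.065×10^-8) = 0.06848 rad.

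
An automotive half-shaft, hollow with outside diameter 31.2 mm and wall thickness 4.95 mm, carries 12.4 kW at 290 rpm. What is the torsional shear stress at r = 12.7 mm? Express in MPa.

ω = 2π·290/60 = 30.37 rad/s, so T = P/ω = 12.4×10³ / 30.37 = 408.3 N·m.
J = π(d_o⁴ − d_i⁴)/32 = π(0.0312⁴ − 0.0213⁴)/32 = 7.282×10^-8 m⁴.
Shear stress varies linearly with radius: τ = T·r/J = 408.3 × 0.0127 / 7.282×10^-8 = 7.121×10^7 Pa.

71.2 MPa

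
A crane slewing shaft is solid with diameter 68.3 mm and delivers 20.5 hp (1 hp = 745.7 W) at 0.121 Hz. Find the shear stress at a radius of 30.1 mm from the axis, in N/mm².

ω = 2π·0.121 = 0.7603 rad/s, so T = P/ω = 20.5×745.7 / 0.7603 = 20110 N·m.
J = πd⁴/32 = π(0.0683)⁴/32 = 2.136×10^-6 m⁴.
Shear stress varies linearly with radius: τ = T·r/J = 20110 × 0.0301 / 2.136×10^-6 = 2.833×10^8 Pa.

283 N/mm²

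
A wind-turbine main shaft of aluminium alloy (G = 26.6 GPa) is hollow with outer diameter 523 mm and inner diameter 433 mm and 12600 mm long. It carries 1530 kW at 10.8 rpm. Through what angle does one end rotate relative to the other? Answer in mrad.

165 mrad

ω = 2π·10.8/60 = 1.131 rad/s, so T = P/ω = 1530×10³ / 1.131 = 1.353e6 N·m.
J = π(d_o⁴ − d_i⁴)/32 = π(0.523⁴ − 0.433⁴)/32 = 3.894×10^-3 m⁴.
θ = T·L/(G·J) = 1.353e6 × 12.6 / (26.6×10⁹ × 3.894×10^-3) = 0.1646 rad.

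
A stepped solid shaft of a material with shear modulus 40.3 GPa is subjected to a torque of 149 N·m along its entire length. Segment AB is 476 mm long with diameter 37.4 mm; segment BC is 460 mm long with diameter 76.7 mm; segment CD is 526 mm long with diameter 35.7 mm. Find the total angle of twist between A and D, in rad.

J_AB = π(0.0374)⁴/32 = 1.92×10^-7 m⁴; J_BC = π(0.0767)⁴/32 = 3.40×10^-6 m⁴; J_CD = π(0.0357)⁴/32 = 1.59×10^-7 m⁴.
θ = (T/G)·Σ L_i/J_i = (149.0/40.3×10⁹)·(0.476/1.92×10^-7 + 0.460/3.40×10^-6 + 0.526/1.59×10^-7) = 0.02186 rad.

0.0219 rad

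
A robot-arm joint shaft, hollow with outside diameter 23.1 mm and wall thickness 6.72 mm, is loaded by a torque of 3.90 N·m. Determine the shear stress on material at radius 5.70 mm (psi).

119 psi

J = π(d_o⁴ − d_i⁴)/32 = π(0.0231⁴ − 0.00966⁴)/32 = 2.710×10^-8 m⁴.
Shear stress varies linearly with radius: τ = T·r/J = 3.900 × 0.00570 / 2.710×10^-8 = 8.203×10^5 Pa.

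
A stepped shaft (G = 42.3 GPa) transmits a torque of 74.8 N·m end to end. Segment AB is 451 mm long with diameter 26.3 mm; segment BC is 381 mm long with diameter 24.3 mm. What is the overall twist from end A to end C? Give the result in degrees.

2.10°

J_AB = π(0.0263)⁴/32 = 4.70×10^-8 m⁴; J_BC = π(0.0243)⁴/32 = 3.42×10^-8 m⁴.
θ = (T/G)·Σ L_i/J_i = (74.80/42.3×10⁹)·(0.451/4.70×10^-8 + 0.381/3.42×10^-8) = 0.03666 rad.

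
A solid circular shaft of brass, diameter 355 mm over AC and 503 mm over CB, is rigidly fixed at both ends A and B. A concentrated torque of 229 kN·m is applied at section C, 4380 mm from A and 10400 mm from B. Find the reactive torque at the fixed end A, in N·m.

84900 N·m

Compatibility: T_A·a/J_AC = T_B·b/J_CB with T_A + T_B = T₀.
J_AC = 1.56×10^-3 m⁴, J_CB = 6.28×10^-3 m⁴, so T_A = T₀·(J_AC/a)/((J_AC/a)+(J_CB/b)) = 84890 N·m, T_B = 144100 N·m.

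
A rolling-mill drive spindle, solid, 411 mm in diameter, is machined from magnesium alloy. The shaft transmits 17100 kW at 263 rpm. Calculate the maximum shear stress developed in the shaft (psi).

ω = 2π·263/60 = 27.54 rad/s, so T = P/ω = 17100×10³ / 27.54 = 620900 N·m.
J = πd⁴/32 = π(0.411)⁴/32 = 2.801×10^-3 m⁴.
τ_max = T·r/J = 620900 × 0.205 / 2.801×10^-3 = 4.555×10^7 Pa.

6610 psi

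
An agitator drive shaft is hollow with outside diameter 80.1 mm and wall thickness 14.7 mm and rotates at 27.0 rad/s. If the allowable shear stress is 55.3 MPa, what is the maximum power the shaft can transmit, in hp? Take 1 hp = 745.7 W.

170 hp

J = π(d_o⁴ − d_i⁴)/32 = π(0.0801⁴ − 0.0507⁴)/32 = 3.393×10^-6 m⁴.
T_max = τ_allow·J/r = 5.53×10^7 × 3.393×10^-6 / 0.0400 = 4685 N·m.
ω = 27.0 rad/s, so P_max = T_max·ω = 1.265×10^5 W.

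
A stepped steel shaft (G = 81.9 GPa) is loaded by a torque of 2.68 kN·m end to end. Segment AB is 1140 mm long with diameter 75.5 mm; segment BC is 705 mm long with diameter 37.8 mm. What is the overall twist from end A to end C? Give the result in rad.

0.127 rad

J_AB = π(0.0755)⁴/32 = 3.19×10^-6 m⁴; J_BC = π(0.0378)⁴/32 = 2.00×10^-7 m⁴.
θ = (T/G)·Σ L_i/J_i = (2680/81.9×10⁹)·(1.14/3.19×10^-6 + 0.705/2.00×10^-7) = 0.1268 rad.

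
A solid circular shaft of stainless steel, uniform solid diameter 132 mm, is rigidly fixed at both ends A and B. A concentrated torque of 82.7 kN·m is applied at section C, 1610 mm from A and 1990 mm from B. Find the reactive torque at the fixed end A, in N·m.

With uniform GJ and both ends fixed, compatibility θ_AC = θ_CB gives T_A·a = T_B·b, together with T_A + T_B = T₀.
T_A = T₀·b/(a+b) = 82700·1990/3600 = 45710 N·m; T_B = 36990 N·m.

45700 N·m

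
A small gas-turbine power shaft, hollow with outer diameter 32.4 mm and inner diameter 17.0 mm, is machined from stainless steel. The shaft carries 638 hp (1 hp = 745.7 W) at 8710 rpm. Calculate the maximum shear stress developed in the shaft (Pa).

ω = 2π·8710/60 = 912.1 rad/s, so T = P/ω = 638×745.7 / 912.1 = 521.6 N·m.
J = π(d_o⁴ − d_i⁴)/32 = π(0.0324⁴ − 0.0170⁴)/32 = 9.999×10^-8 m⁴.
τ_max = T·r/J = 521.6 × 0.0162 / 9.999×10^-8 = 8.451×10^7 Pa.

8.45e7 Pa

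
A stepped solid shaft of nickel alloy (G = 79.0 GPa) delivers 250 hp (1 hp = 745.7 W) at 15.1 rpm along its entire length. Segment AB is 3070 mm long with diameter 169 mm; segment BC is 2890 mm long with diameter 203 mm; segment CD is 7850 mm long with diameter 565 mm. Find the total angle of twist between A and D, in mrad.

ω = 2π·15.1/60 = 1.581 rad/s, so T = P/ω = 250×745.7 / 1.581 = 117900 N·m.
J_AB = π(0.169)⁴/32 = 8.01×10^-5 m⁴; J_BC = π(0.203)⁴/32 = 1.67×10^-4 m⁴; J_CD = π(0.565)⁴/32 = 0.0100 m⁴.
θ = (T/G)·Σ L_i/J_i = (117900/79.0×10⁹)·(3.07/8.01×10^-5 + 2.89/1.67×10^-4 + 7.85/0.0100) = 0.08425 rad.

84.2 mrad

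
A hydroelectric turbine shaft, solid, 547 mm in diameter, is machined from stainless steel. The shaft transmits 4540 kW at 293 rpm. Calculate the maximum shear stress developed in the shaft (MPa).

4.60 MPa

ω = 2π·293/60 = 30.68 rad/s, so T = P/ω = 4540×10³ / 30.68 = 148000 N·m.
J = πd⁴/32 = π(0.547)⁴/32 = 8.789×10^-3 m⁴.
τ_max = T·r/J = 148000 × 0.274 / 8.789×10^-3 = 4.604×10^6 Pa.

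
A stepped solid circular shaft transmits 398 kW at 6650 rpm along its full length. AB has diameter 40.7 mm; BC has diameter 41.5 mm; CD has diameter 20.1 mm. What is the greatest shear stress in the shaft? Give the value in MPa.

358 MPa

ω = 2π·6650/60 = 696.4 rad/s, so T = P/ω = 398×10³ / 696.4 = 571.5 N·m.
Under the same torque, τ_max = 16T/(πd³) is largest where d is smallest — segment CD (d = 20.1 mm).
τ_max = 16·571.5/(π·(0.0201)³) = 3.584×10^8 Pa.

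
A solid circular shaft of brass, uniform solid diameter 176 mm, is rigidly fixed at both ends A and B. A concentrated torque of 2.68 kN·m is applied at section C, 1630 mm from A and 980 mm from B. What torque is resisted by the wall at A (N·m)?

1010 N·m

With uniform GJ and both ends fixed, compatibility θ_AC = θ_CB gives T_A·a = T_B·b, together with T_A + T_B = T₀.
T_A = T₀·b/(a+b) = 2680·980/2610 = 1006 N·m; T_B = 1674 N·m.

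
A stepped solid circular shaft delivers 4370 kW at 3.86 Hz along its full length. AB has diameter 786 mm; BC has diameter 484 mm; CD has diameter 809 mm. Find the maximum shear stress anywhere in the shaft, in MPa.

8.09 MPa

ω = 2π·3.86 = 24.25 rad/s, so T = P/ω = 4370×10³ / 24.25 = 180200 N·m.
Under the same torque, τ_max = 16T/(πd³) is largest where d is smallest — segment BC (d = 484 mm).
τ_max = 16·180200/(π·(0.484)³) = 8.094×10^6 Pa.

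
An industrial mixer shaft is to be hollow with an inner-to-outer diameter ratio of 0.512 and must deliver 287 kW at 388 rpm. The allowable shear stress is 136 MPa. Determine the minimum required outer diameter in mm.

65.7 mm

ω = 2π·388/60 = 40.63 rad/s, so T = P/ω = 287×10³ / 40.63 = 7064 N·m.
For a hollow shaft with d_i/d_o = 0.512: τ_max = 16T/(π d_o³ (1−k⁴)), so d_o = [16T/(π τ_allow (1−k⁴))]^(1/3) = [16·7064/(π·1.36×10^8·0.9313)]^(1/3) = 0.06573 m.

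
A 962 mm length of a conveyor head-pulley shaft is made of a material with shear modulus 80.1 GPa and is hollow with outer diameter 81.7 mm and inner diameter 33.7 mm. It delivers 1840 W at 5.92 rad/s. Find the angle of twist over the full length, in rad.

ω = 5.92 rad/s, so T = P/ω = 1840 / 5.920 = 310.8 N·m.
J = π(d_o⁴ − d_i⁴)/32 = π(0.0817⁴ − 0.0337⁴)/32 = 4.247×10^-6 m⁴.
θ = T·L/(G·J) = 310.8 × 0.962 / (80.1×10⁹ × 4.247×10^-6) = 8.788×10^-4 rad.

8.79e-4 rad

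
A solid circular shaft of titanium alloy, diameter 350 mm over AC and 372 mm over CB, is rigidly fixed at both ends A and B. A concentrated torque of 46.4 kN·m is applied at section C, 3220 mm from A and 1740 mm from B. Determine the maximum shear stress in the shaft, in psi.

Compatibility: T_A·a/J_AC = T_B·b/J_CB with T_A + T_B = T₀.
J_AC = 1.47×10^-3 m⁴, J_CB = 1.88×10^-3 m⁴, so T_A = T₀·(J_AC/a)/((J_AC/a)+(J_CB/b)) = 13800 N·m, T_B = 32600 N·m.
τ in each portion: τ_AC = 1.64×10^6 Pa, τ_CB = 3.22×10^6 Pa; maximum is in CB.
τ_max = T_CB·r/J = 32600·0.186/1.88×10^-3 = 3.225×10^6 Pa.

468 psi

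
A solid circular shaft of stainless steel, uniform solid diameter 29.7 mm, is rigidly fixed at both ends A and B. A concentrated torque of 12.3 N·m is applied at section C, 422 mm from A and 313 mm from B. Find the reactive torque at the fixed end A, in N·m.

5.24 N·m

With uniform GJ and both ends fixed, compatibility θ_AC = θ_CB gives T_A·a = T_B·b, together with T_A + T_B = T₀.
T_A = T₀·b/(a+b) = 12.30·313/735.0 = 5.238 N·m; T_B = 7.062 N·m.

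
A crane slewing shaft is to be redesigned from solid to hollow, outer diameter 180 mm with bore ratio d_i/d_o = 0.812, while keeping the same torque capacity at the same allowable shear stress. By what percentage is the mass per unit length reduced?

Equal τ_max and T ⇒ the solid shaft needs d_s³ = d_o³(1−k⁴), so d_s = 180·(1−0.812⁴)^(1/3) = 148.8 mm.
Area ratio A_h/A_s = d_o²(1−k²)/d_s² = (1−k²)/(1−k⁴)^(2/3) = 0.4983.
Mass saving = 1 − 0.4983 = 50.2 %.

50.2 %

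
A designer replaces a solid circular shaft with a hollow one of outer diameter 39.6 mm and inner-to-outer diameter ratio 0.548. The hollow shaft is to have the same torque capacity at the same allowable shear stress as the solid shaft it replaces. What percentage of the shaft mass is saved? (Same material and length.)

25.5 %

Equal τ_max and T ⇒ the solid shaft needs d_s³ = d_o³(1−k⁴), so d_s = 39.6·(1−0.548⁴)^(1/3) = 38.37 mm.
Area ratio A_h/A_s = d_o²(1−k²)/d_s² = (1−k²)/(1−k⁴)^(2/3) = 0.7452.
Mass saving = 1 − 0.7452 = 25.5 %.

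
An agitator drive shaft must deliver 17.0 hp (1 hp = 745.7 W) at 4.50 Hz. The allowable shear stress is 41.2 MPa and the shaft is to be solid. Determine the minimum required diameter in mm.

ω = 2π·4.50 = 28.27 rad/s, so T = P/ω = 17.0×745.7 / 28.27 = 448.4 N·m.
For a solid shaft τ_max = 16T/(πd³), so d = (16T/(π τ_allow))^(1/3) = (16·448.4/(π·4.12×10^7))^(1/3) = 0.03813 m.

38.1 mm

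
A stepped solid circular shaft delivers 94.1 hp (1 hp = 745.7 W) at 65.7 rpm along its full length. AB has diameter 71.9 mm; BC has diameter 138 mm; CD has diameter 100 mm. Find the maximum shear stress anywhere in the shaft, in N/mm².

140 N/mm²

ω = 2π·65.7/60 = 6.880 rad/s, so T = P/ω = 94.1×745.7 / 6.880 = 10200 N·m.
Under the same torque, τ_max = 16T/(πd³) is largest where d is smallest — segment AB (d = 71.9 mm).
τ_max = 16·10200/(π·(0.0719)³) = 1.397×10^8 Pa.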